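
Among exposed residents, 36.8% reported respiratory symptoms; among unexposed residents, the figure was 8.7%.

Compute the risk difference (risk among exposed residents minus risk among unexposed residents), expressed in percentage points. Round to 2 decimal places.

risk difference = 0.3680 − 0.0870 = 0.2810 → 28.10 percentage points

RD: 28.10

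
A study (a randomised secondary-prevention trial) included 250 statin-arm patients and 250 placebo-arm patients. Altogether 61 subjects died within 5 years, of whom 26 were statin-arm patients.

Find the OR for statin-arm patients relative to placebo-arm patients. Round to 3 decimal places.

statin-arm patients without the outcome: 250 − 26 = 224
placebo-arm patients with the outcome: 61 − 26 = 35
placebo-arm patients without the outcome: 250 − 35 = 215
odds, statin-arm patients = 26/224 = 0.1161
odds, placebo-arm patients = 35/215 = 0.1628
OR = 0.1161 / 0.1628 = 0.713

OR: 0.713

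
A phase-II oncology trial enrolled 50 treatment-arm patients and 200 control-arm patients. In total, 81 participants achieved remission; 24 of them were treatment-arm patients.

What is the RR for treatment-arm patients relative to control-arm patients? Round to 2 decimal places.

RR = 1.68

treatment-arm patients without the outcome: 50 − 24 = 26
control-arm patients with the outcome: 81 − 24 = 57
control-arm patients without the outcome: 200 − 57 = 143
risk, treatment-arm patients = 24/50 = 0.4800
risk, control-arm patients = 57/200 = 0.2850
RR = 0.4800 / 0.2850 = 1.68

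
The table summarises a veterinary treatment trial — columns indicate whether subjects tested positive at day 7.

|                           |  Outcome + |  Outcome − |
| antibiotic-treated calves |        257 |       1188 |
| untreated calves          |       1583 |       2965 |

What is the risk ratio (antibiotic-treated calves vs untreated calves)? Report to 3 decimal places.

risk, antibiotic-treated calves = 257/1445 = 0.1779
risk, untreated calves = 1583/4548 = 0.3481
RR = 0.1779 / 0.3481 = 0.511

RR: 0.511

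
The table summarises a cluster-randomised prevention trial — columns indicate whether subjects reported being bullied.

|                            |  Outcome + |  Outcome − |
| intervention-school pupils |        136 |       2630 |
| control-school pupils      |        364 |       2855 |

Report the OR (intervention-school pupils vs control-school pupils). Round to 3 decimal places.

OR = (136 × 2855) / (2630 × 364) = 388280/957320 ≈ 0.406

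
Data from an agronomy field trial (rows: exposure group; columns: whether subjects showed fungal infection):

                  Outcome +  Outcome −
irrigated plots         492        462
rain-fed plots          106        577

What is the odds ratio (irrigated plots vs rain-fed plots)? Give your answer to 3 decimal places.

OR = 5.797

odds, irrigated plots = 492/462 = 1.0649
odds, rain-fed plots = 106/577 = 0.1837
OR = 1.0649 / 0.1837 = 5.797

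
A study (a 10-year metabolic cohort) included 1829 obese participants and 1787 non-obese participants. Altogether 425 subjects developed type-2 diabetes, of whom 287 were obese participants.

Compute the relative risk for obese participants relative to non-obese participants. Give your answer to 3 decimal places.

RR = 2.032

obese participants without the outcome: 1829 − 287 = 1542
non-obese participants with the outcome: 425 − 287 = 138
non-obese participants without the outcome: 1787 − 138 = 1649
risk, obese participants = 287/1829 = 0.1569
risk, non-obese participants = 138/1787 = 0.0772
RR = 0.1569 / 0.0772 = 2.032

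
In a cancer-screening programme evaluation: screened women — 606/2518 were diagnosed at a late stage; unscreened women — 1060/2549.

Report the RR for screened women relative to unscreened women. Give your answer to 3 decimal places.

RR = 0.579

risk, screened women = 606/2518 = 0.2407
risk, unscreened women = 1060/2549 = 0.4158
RR = 0.2407 / 0.4158 = 0.579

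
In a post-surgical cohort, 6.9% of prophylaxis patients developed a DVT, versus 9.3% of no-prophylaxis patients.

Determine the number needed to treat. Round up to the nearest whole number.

absolute risk difference = 0.024000
1 / 0.024000 = 41.667 → round up → 42

NNT: 42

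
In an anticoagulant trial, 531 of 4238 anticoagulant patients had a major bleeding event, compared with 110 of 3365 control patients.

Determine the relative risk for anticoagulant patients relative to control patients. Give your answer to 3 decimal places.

RR = 3.833

risk, anticoagulant patients = 531/4238 = 0.12529
risk, control patients = 110/3365 = 0.03269
RR = 0.12529 / 0.03269 = 3.833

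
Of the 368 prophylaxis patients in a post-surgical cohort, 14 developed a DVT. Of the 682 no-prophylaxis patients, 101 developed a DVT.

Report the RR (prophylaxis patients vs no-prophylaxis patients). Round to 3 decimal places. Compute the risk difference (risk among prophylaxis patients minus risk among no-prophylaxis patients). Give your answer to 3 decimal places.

risk, prophylaxis patients = 14/368 = 0.03804
risk, no-prophylaxis patients = 101/682 = 0.14809
RR = 0.03804 / 0.14809 = 0.257
risk difference = 0.03804 − 0.14809 = -0.110

RR = 0.257; RD = -0.110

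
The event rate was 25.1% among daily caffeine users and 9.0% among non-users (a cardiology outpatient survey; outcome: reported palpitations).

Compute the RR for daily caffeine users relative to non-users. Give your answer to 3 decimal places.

RR = 0.2510 / 0.0900 = 2.789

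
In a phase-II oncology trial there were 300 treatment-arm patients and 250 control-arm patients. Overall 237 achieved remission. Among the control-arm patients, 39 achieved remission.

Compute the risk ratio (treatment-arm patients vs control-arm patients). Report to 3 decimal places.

treatment-arm patients with the outcome: 237 − 39 = 198
treatment-arm patients without the outcome: 300 − 198 = 102
control-arm patients without the outcome: 250 − 39 = 211
risk, treatment-arm patients = 198/300 = 0.6600
risk, control-arm patients = 39/250 = 0.1560
RR = 0.6600 / 0.1560 = 4.231

4.231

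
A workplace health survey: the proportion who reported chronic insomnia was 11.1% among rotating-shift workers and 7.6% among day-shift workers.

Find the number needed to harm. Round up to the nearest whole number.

NNH = 29

absolute risk difference = 0.035000
1 / 0.035000 = 28.571 → round up → 29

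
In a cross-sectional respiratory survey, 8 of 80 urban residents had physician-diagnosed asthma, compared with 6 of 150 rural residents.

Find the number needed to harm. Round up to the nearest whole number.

risk, urban residents = 8/80 = 0.100000
risk, rural residents = 6/150 = 0.040000
absolute risk difference = 0.060000
1 / 0.060000 = 16.667 → round up → 17

17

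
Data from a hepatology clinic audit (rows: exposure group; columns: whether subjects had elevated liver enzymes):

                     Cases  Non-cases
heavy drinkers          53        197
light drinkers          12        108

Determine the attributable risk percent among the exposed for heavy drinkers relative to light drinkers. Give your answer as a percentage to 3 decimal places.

risk, heavy drinkers = 53/250 = 0.2120
risk, light drinkers = 12/120 = 0.1000
AR% = (0.2120 − 0.1000) / 0.2120 = 0.5283 → 52.830%

AR% = 52.830%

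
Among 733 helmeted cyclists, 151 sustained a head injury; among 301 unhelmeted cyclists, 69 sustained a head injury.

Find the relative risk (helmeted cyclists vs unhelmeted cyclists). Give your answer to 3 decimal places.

RR = 0.899

risk, helmeted cyclists = 151/733 = 0.2060
risk, unhelmeted cyclists = 69/301 = 0.2292
RR = 0.2060 / 0.2292 = 0.899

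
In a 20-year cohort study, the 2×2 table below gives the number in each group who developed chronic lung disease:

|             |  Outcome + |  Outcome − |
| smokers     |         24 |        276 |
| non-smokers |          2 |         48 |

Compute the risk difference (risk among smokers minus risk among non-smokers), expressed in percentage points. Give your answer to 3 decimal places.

risk, smokers = 24/300 = 0.08000
risk, non-smokers = 2/50 = 0.04000
risk difference = 0.08000 − 0.04000 = 0.04000 → 4.000 percentage points

4.000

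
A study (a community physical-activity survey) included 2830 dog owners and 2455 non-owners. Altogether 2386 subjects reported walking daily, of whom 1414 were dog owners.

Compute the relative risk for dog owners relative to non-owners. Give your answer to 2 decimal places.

1.26

dog owners without the outcome: 2830 − 1414 = 1416
non-owners with the outcome: 2386 − 1414 = 972
non-owners without the outcome: 2455 − 972 = 1483
risk, dog owners = 1414/2830 = 0.4996
risk, non-owners = 972/2455 = 0.3959
RR = 0.4996 / 0.3959 = 1.26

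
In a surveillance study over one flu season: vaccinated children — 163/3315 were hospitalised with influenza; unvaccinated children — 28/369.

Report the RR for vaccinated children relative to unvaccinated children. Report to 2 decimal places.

risk, vaccinated children = 163/3315 = 0.04917
risk, unvaccinated children = 28/369 = 0.07588
RR = 0.04917 / 0.07588 = 0.65

0.65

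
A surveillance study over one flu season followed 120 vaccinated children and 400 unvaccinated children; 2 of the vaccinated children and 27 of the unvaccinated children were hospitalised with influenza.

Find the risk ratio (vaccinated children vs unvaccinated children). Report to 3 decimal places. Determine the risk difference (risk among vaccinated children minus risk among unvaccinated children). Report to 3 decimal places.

risk, vaccinated children = 2/120 = 0.01667
risk, unvaccinated children = 27/400 = 0.06750
RR = 0.01667 / 0.06750 = 0.247
risk difference = 0.01667 − 0.06750 = -0.051

RR = 0.247; RD = -0.051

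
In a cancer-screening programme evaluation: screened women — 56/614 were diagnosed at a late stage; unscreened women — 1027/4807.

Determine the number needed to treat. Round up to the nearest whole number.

9

risk, screened women = 56/614 = 0.091205
risk, unscreened women = 1027/4807 = 0.213647
absolute risk difference = 0.122442
1 / 0.122442 = 8.167 → round up → 9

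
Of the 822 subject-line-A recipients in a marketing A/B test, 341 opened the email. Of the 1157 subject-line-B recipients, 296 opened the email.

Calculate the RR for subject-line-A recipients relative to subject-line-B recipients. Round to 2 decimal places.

risk, subject-line-A recipients = 341/822 = 0.4148
risk, subject-line-B recipients = 296/1157 = 0.2558
RR = 0.4148 / 0.2558 = 1.62

RR: 1.62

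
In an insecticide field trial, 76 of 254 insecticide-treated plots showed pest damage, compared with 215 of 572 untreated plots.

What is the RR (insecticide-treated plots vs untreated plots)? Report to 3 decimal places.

RR: 0.796

risk, insecticide-treated plots = 76/254 = 0.2992
risk, untreated plots = 215/572 = 0.3759
RR = 0.2992 / 0.3759 = 0.796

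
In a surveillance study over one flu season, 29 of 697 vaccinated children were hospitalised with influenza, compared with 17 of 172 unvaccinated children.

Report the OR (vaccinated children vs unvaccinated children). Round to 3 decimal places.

OR = (29 × 155) / (668 × 17) = 4495/11356 ≈ 0.396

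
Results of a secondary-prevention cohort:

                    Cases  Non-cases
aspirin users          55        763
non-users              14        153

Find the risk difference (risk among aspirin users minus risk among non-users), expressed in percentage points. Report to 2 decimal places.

-1.66

risk, aspirin users = 55/818 = 0.0672
risk, non-users = 14/167 = 0.0838
risk difference = 0.0672 − 0.0838 = -0.0166 → -1.66 percentage points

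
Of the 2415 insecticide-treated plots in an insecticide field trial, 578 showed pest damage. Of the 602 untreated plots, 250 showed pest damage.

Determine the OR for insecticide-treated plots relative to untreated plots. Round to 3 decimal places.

OR = (578 × 352) / (1837 × 250) = 203456/459250 ≈ 0.443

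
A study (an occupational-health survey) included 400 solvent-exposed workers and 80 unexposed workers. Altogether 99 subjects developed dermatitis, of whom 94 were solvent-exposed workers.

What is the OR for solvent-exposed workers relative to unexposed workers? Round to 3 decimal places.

OR = 4.608

solvent-exposed workers without the outcome: 400 − 94 = 306
unexposed workers with the outcome: 99 − 94 = 5
unexposed workers without the outcome: 80 − 5 = 75
OR = (94 × 75) / (306 × 5) = 7050/1530 ≈ 4.608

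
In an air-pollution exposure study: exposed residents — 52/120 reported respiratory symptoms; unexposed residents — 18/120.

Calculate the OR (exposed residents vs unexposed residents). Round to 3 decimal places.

OR = (52 × 102) / (68 × 18) = 5304/1224 ≈ 4.333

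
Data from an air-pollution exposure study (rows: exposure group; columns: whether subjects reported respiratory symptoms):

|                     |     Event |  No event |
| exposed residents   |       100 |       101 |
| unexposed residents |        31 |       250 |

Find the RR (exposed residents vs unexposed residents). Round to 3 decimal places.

4.510

risk, exposed residents = 100/201 = 0.4975
risk, unexposed residents = 31/281 = 0.1103
RR = 0.4975 / 0.1103 = 4.510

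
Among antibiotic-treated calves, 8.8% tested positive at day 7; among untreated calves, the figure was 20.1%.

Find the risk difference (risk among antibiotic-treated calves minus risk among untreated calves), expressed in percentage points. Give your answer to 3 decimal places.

risk difference = 0.0880 − 0.2010 = -0.1130 → -11.300 percentage points

RD ≈ -11.300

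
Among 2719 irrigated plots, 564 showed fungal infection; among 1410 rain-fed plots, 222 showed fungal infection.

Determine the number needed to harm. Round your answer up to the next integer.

NNH ≈ 21

risk, irrigated plots = 564/2719 = 0.207429
risk, rain-fed plots = 222/1410 = 0.157447
absolute risk difference = 0.049982
1 / 0.049982 = 20.007 → round up → 21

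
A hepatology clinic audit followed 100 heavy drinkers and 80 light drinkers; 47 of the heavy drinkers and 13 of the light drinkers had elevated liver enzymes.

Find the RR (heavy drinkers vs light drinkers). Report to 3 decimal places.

risk, heavy drinkers = 47/100 = 0.4700
risk, light drinkers = 13/80 = 0.1625
RR = 0.4700 / 0.1625 = 2.892

2.892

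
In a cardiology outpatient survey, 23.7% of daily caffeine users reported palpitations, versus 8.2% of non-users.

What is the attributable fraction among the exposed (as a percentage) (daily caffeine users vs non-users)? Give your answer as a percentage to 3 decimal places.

AR% = (0.2370 − 0.0820) / 0.2370 = 0.6540 → 65.401%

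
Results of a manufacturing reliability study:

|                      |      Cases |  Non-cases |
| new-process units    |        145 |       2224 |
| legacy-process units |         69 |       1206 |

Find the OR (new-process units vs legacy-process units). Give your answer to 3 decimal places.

odds, new-process units = 145/2224 = 0.0652
odds, legacy-process units = 69/1206 = 0.0572
OR = 0.0652 / 0.0572 = 1.140

1.140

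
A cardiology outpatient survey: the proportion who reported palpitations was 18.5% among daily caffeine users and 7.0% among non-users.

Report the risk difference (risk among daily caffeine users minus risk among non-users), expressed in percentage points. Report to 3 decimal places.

RD ≈ 11.500

risk difference = 0.1850 − 0.0700 = 0.1150 → 11.500 percentage points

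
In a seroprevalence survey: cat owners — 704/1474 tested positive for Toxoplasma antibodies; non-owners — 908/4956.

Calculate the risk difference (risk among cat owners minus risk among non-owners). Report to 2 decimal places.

RD: 0.29

risk, cat owners = 704/1474 = 0.4776
risk, non-owners = 908/4956 = 0.1832
risk difference = 0.4776 − 0.1832 = 0.29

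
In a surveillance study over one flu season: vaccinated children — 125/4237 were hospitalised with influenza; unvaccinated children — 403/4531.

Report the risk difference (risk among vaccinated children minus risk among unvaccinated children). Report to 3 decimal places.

risk, vaccinated children = 125/4237 = 0.02950
risk, unvaccinated children = 403/4531 = 0.08894
risk difference = 0.02950 − 0.08894 = -0.059

RD ≈ -0.059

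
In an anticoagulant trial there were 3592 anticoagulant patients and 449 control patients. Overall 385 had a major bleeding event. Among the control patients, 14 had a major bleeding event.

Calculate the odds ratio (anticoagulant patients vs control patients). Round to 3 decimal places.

anticoagulant patients with the outcome: 385 − 14 = 371
anticoagulant patients without the outcome: 3592 − 371 = 3221
control patients without the outcome: 449 − 14 = 435
OR = (371 × 435) / (3221 × 14) = 161385/45094 ≈ 3.579

OR = 3.579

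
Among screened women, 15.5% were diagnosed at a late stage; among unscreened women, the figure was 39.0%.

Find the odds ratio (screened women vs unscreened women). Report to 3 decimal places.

0.287

odds, screened women = 0.1550/0.8450 = 0.1834
odds, unscreened women = 0.3900/0.6100 = 0.6393
OR = 0.1834 / 0.6393 = 0.287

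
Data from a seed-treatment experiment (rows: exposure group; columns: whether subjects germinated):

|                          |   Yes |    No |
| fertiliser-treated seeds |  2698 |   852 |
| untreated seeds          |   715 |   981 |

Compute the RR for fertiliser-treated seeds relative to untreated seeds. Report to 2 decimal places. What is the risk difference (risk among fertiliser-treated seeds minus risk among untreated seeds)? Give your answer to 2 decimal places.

RR = 1.80; RD = 0.34

risk, fertiliser-treated seeds = 2698/3550 = 0.7600
risk, untreated seeds = 715/1696 = 0.4216
RR = 0.7600 / 0.4216 = 1.80
risk difference = 0.7600 − 0.4216 = 0.34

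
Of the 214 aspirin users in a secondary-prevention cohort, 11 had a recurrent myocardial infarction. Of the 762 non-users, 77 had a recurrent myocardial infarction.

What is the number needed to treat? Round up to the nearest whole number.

risk, aspirin users = 11/214 = 0.051402
risk, non-users = 77/762 = 0.101050
absolute risk difference = 0.049648
1 / 0.049648 = 20.142 → round up → 21

21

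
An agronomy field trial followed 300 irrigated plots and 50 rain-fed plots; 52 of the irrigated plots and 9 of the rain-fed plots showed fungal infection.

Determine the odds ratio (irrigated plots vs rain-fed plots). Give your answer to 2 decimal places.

OR ≈ 0.96

odds, irrigated plots = 52/248 = 0.2097
odds, rain-fed plots = 9/41 = 0.2195
OR = 0.2097 / 0.2195 = 0.96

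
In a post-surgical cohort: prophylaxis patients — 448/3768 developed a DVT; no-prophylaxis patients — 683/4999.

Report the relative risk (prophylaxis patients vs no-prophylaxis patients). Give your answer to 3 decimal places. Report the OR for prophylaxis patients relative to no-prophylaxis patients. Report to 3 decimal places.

RR = 0.870; OR = 0.853

risk, prophylaxis patients = 448/3768 = 0.1189
risk, no-prophylaxis patients = 683/4999 = 0.1366
RR = 0.1189 / 0.1366 = 0.870
OR = (448 × 4316) / (3320 × 683) = 1933568/2267560 ≈ 0.853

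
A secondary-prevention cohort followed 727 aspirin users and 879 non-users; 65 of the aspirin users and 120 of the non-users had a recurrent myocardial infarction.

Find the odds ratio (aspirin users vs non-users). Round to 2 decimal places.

odds, aspirin users = 65/662 = 0.0982
odds, non-users = 120/759 = 0.1581
OR = 0.0982 / 0.1581 = 0.62

0.62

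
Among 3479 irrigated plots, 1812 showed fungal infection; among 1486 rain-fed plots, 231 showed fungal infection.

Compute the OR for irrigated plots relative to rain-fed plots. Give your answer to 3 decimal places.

OR = (1812 × 1255) / (1667 × 231) = 2274060/385077 ≈ 5.905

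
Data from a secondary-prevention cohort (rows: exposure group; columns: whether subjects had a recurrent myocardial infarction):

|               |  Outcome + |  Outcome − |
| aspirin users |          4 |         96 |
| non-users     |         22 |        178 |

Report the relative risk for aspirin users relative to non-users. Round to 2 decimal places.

risk, aspirin users = 4/100 = 0.04000
risk, non-users = 22/200 = 0.11000
RR = 0.04000 / 0.11000 = 0.36

0.36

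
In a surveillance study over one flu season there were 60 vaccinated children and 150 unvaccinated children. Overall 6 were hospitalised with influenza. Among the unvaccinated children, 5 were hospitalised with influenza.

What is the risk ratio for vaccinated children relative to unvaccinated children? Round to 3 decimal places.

vaccinated children with the outcome: 6 − 5 = 1
vaccinated children without the outcome: 60 − 1 = 59
unvaccinated children without the outcome: 150 − 5 = 145
risk, vaccinated children = 1/60 = 0.01667
risk, unvaccinated children = 5/150 = 0.03333
RR = 0.01667 / 0.03333 = 0.500

RR ≈ 0.500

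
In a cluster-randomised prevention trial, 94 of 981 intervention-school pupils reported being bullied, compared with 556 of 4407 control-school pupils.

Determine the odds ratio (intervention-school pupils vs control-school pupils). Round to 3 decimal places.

odds, intervention-school pupils = 94/887 = 0.1060
odds, control-school pupils = 556/3851 = 0.1444
OR = 0.1060 / 0.1444 = 0.734

OR = 0.734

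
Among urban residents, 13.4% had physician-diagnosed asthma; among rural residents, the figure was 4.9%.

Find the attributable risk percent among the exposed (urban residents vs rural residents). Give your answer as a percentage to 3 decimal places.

AR% = (0.13400 − 0.04900) / 0.13400 = 0.6343 → 63.433%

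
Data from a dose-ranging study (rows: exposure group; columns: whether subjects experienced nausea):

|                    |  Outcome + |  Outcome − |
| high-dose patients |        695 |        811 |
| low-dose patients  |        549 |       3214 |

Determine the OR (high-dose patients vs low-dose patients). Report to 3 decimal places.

OR = (695 × 3214) / (811 × 549) = 2233730/445239 ≈ 5.017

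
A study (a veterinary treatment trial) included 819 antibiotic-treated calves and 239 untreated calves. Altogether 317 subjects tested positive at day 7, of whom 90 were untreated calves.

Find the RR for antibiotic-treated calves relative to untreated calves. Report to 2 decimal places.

antibiotic-treated calves with the outcome: 317 − 90 = 227
antibiotic-treated calves without the outcome: 819 − 227 = 592
untreated calves without the outcome: 239 − 90 = 149
risk, antibiotic-treated calves = 227/819 = 0.2772
risk, untreated calves = 90/239 = 0.3766
RR = 0.2772 / 0.3766 = 0.74

0.74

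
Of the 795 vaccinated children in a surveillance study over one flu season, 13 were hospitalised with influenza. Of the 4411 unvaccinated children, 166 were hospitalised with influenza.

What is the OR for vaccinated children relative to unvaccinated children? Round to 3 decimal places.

OR = (13 × 4245) / (782 × 166) = 55185/129812 ≈ 0.425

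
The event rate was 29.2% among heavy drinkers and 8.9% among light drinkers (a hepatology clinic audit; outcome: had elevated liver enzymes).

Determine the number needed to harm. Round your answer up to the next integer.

absolute risk difference = 0.203000
1 / 0.203000 = 4.926 → round up → 5

NNH ≈ 5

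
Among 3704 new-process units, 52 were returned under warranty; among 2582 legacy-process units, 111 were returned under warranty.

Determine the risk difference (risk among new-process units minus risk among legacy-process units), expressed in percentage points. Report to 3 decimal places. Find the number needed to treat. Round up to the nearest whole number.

RD = -2.895; NNT = 35

risk, new-process units = 52/3704 = 0.01404
risk, legacy-process units = 111/2582 = 0.04299
risk difference = 0.01404 − 0.04299 = -0.02895 → -2.895 percentage points
absolute risk difference = 0.028951
1 / 0.028951 = 34.541 → round up → 35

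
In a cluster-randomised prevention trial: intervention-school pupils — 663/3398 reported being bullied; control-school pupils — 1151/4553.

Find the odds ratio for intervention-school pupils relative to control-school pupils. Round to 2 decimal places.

OR = (663 × 3402) / (2735 × 1151) = 2255526/3147985 ≈ 0.72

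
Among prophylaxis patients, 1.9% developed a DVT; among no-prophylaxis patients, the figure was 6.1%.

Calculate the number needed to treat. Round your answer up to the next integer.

24

absolute risk difference = 0.042000
1 / 0.042000 = 23.810 → round up → 24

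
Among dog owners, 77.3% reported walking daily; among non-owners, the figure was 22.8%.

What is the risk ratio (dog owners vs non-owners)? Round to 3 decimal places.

RR = 0.7730 / 0.2280 = 3.390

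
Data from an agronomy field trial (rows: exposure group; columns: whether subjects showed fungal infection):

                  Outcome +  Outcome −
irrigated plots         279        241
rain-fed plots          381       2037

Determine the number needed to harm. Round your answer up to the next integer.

NNH ≈ 3

risk, irrigated plots = 279/520 = 0.536538
risk, rain-fed plots = 381/2418 = 0.157568
absolute risk difference = 0.378970
1 / 0.378970 = 2.639 → round up → 3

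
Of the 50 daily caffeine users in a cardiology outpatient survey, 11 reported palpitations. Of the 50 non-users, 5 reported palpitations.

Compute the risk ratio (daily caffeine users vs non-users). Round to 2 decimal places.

risk, daily caffeine users = 11/50 = 0.2200
risk, non-users = 5/50 = 0.1000
RR = 0.2200 / 0.1000 = 2.20

2.20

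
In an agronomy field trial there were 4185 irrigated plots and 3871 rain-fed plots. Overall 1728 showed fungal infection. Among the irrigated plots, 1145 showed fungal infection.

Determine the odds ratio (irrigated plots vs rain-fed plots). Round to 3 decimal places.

OR: 2.124

irrigated plots without the outcome: 4185 − 1145 = 3040
rain-fed plots with the outcome: 1728 − 1145 = 583
rain-fed plots without the outcome: 3871 − 583 = 3288
OR = (1145 × 3288) / (3040 × 583) = 3764760/1772320 ≈ 2.124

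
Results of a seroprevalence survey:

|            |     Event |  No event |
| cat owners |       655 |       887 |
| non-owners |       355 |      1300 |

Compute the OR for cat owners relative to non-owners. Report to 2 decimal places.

odds, cat owners = 655/887 = 0.7384
odds, non-owners = 355/1300 = 0.2731
OR = 0.7384 / 0.2731 = 2.70

OR = 2.70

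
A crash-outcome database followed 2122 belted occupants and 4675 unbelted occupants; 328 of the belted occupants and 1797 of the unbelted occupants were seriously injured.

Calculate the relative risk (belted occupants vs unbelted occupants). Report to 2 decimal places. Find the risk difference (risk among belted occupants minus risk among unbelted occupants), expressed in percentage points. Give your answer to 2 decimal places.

risk, belted occupants = 328/2122 = 0.1546
risk, unbelted occupants = 1797/4675 = 0.3844
RR = 0.1546 / 0.3844 = 0.40
risk difference = 0.1546 − 0.3844 = -0.2298 → -22.98 percentage points

RR = 0.40; RD = -22.98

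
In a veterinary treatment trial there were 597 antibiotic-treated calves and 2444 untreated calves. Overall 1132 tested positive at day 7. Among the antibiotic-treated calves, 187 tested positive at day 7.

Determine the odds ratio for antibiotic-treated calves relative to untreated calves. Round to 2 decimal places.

antibiotic-treated calves without the outcome: 597 − 187 = 410
untreated calves with the outcome: 1132 − 187 = 945
untreated calves without the outcome: 2444 − 945 = 1499
OR = (187 × 1499) / (410 × 945) = 280313/387450 ≈ 0.72

OR: 0.72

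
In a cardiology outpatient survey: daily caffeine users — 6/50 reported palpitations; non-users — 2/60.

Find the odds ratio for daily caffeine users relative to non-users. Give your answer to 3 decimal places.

3.955

odds, daily caffeine users = 6/44 = 0.13636
odds, non-users = 2/58 = 0.03448
OR = 0.13636 / 0.03448 = 3.955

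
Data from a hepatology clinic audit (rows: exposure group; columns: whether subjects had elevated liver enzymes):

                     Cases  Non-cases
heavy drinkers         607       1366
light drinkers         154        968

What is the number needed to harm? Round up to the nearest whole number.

risk, heavy drinkers = 607/1973 = 0.307653
risk, light drinkers = 154/1122 = 0.137255
absolute risk difference = 0.170398
1 / 0.170398 = 5.869 → round up → 6

6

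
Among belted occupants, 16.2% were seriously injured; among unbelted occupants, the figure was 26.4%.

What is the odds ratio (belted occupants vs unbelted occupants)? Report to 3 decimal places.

odds, belted occupants = 0.1620/0.8380 = 0.1933
odds, unbelted occupants = 0.2640/0.7360 = 0.3587
OR = 0.1933 / 0.3587 = 0.539

OR = 0.539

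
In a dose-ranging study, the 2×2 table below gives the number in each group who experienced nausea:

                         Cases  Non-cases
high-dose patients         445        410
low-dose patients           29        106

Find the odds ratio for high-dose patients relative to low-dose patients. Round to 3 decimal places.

OR = (445 × 106) / (410 × 29) = 47170/11890 ≈ 3.967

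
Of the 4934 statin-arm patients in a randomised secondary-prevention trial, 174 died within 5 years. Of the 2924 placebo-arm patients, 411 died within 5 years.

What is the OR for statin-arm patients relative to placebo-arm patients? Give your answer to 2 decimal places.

0.22

odds, statin-arm patients = 174/4760 = 0.03655
odds, placebo-arm patients = 411/2513 = 0.16355
OR = 0.03655 / 0.16355 = 0.22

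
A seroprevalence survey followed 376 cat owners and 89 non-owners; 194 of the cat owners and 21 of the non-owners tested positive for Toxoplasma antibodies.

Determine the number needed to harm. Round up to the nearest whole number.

4

risk, cat owners = 194/376 = 0.515957
risk, non-owners = 21/89 = 0.235955
absolute risk difference = 0.280002
1 / 0.280002 = 3.571 → round up → 4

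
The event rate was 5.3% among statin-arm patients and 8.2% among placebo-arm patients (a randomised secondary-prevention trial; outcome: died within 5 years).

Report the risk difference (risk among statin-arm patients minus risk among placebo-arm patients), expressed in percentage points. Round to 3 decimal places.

risk difference = 0.0530 − 0.0820 = -0.0290 → -2.900 percentage points

-2.900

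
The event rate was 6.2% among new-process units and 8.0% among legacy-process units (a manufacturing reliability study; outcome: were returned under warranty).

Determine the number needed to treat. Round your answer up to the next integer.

absolute risk difference = 0.018000
1 / 0.018000 = 55.556 → round up → 56

NNT ≈ 56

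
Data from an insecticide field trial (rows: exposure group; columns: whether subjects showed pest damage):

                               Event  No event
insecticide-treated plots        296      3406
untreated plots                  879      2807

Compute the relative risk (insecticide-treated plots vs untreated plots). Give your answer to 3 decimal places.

risk, insecticide-treated plots = 296/3702 = 0.0800
risk, untreated plots = 879/3686 = 0.2385
RR = 0.0800 / 0.2385 = 0.335

RR = 0.335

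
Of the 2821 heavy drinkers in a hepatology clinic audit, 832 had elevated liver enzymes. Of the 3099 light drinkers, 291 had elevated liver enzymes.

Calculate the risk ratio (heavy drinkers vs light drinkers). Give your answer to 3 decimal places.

RR: 3.141

risk, heavy drinkers = 832/2821 = 0.2949
risk, light drinkers = 291/3099 = 0.0939
RR = 0.2949 / 0.0939 = 3.141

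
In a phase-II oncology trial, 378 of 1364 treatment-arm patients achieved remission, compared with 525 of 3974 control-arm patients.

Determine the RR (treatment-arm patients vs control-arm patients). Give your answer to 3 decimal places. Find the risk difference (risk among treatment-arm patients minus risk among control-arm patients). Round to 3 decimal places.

risk, treatment-arm patients = 378/1364 = 0.2771
risk, control-arm patients = 525/3974 = 0.1321
RR = 0.2771 / 0.1321 = 2.098
risk difference = 0.2771 − 0.1321 = 0.145

RR = 2.098; RD = 0.145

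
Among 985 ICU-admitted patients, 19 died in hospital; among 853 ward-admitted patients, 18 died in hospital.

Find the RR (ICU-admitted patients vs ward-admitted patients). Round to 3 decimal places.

risk, ICU-admitted patients = 19/985 = 0.01929
risk, ward-admitted patients = 18/853 = 0.02110
RR = 0.01929 / 0.02110 = 0.914

0.914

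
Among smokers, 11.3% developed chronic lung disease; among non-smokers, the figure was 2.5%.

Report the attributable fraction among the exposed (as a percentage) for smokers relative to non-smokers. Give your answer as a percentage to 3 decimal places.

AR% = (0.11300 − 0.02500) / 0.11300 = 0.7788 → 77.876%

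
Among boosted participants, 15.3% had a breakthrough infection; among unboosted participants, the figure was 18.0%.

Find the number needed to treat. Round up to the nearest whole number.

38

absolute risk difference = 0.027000
1 / 0.027000 = 37.037 → round up → 38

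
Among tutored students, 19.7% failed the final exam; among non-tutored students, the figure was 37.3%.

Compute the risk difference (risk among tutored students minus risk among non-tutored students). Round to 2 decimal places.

risk difference = 0.1970 − 0.3730 = -0.18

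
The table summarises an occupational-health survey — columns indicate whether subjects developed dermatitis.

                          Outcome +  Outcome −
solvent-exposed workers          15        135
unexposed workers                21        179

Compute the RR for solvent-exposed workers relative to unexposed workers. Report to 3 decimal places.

risk, solvent-exposed workers = 15/150 = 0.1000
risk, unexposed workers = 21/200 = 0.1050
RR = 0.1000 / 0.1050 = 0.952

RR: 0.952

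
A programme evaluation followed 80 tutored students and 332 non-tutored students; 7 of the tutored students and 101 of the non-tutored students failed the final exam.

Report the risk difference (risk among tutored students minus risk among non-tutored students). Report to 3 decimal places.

-0.217

risk, tutored students = 7/80 = 0.0875
risk, non-tutored students = 101/332 = 0.3042
risk difference = 0.0875 − 0.3042 = -0.217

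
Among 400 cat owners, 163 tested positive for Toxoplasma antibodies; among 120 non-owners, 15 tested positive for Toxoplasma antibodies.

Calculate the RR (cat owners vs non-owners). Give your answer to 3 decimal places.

RR: 3.260

risk, cat owners = 163/400 = 0.4075
risk, non-owners = 15/120 = 0.1250
RR = 0.4075 / 0.1250 = 3.260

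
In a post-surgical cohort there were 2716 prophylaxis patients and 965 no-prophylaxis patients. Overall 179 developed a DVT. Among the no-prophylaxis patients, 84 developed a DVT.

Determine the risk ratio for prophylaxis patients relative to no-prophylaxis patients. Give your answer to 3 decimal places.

prophylaxis patients with the outcome: 179 − 84 = 95
prophylaxis patients without the outcome: 2716 − 95 = 2621
no-prophylaxis patients without the outcome: 965 − 84 = 881
risk, prophylaxis patients = 95/2716 = 0.03498
risk, no-prophylaxis patients = 84/965 = 0.08705
RR = 0.03498 / 0.08705 = 0.402

0.402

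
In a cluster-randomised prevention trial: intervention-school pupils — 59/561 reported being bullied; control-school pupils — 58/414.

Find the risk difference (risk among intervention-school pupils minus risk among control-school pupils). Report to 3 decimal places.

RD = -0.035

risk, intervention-school pupils = 59/561 = 0.1052
risk, control-school pupils = 58/414 = 0.1401
risk difference = 0.1052 − 0.1401 = -0.035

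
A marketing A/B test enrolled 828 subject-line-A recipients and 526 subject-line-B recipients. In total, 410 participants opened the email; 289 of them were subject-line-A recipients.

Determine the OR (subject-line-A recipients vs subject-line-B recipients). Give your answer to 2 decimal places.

1.79

subject-line-A recipients without the outcome: 828 − 289 = 539
subject-line-B recipients with the outcome: 410 − 289 = 121
subject-line-B recipients without the outcome: 526 − 121 = 405
OR = (289 × 405) / (539 × 121) = 117045/65219 ≈ 1.79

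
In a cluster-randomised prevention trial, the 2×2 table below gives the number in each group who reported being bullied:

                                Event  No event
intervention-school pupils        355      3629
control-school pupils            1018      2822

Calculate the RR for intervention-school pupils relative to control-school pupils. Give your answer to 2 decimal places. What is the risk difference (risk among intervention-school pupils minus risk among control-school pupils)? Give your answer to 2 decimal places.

risk, intervention-school pupils = 355/3984 = 0.0891
risk, control-school pupils = 1018/3840 = 0.2651
RR = 0.0891 / 0.2651 = 0.34
risk difference = 0.0891 − 0.2651 = -0.18

RR = 0.34; RD = -0.18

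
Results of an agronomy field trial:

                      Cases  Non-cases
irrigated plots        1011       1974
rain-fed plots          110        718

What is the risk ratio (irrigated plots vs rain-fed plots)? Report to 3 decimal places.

RR: 2.549

risk, irrigated plots = 1011/2985 = 0.3387
risk, rain-fed plots = 110/828 = 0.1329
RR = 0.3387 / 0.1329 = 2.549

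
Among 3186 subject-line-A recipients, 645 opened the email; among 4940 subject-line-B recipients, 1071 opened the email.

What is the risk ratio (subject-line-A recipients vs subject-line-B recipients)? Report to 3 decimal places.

0.934

risk, subject-line-A recipients = 645/3186 = 0.2024
risk, subject-line-B recipients = 1071/4940 = 0.2168
RR = 0.2024 / 0.2168 = 0.934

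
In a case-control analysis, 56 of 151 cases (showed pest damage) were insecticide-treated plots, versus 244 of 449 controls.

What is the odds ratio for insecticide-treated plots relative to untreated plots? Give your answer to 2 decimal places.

OR = (56 × 205) / (244 × 95) = 11480/23180 ≈ 0.50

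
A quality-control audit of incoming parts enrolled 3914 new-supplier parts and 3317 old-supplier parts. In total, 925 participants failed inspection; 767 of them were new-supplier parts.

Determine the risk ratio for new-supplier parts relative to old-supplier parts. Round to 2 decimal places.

new-supplier parts without the outcome: 3914 − 767 = 3147
old-supplier parts with the outcome: 925 − 767 = 158
old-supplier parts without the outcome: 3317 − 158 = 3159
risk, new-supplier parts = 767/3914 = 0.19596
risk, old-supplier parts = 158/3317 = 0.04763
RR = 0.19596 / 0.04763 = 4.11

RR = 4.11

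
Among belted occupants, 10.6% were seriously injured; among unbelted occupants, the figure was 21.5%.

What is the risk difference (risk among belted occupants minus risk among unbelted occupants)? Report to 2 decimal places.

risk difference = 0.1060 − 0.2150 = -0.11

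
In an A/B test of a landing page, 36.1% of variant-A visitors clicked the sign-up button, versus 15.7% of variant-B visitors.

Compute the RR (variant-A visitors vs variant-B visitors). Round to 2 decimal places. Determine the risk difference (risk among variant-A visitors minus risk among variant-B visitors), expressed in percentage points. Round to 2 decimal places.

RR = 0.3610 / 0.1570 = 2.30
risk difference = 0.3610 − 0.1570 = 0.2040 → 20.40 percentage points

RR = 2.30; RD = 20.40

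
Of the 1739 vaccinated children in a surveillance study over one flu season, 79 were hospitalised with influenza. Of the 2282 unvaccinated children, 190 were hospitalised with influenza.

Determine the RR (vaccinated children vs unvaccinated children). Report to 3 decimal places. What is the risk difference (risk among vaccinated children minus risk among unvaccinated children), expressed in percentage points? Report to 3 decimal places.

RR = 0.546; RD = -3.783

risk, vaccinated children = 79/1739 = 0.04543
risk, unvaccinated children = 190/2282 = 0.08326
RR = 0.04543 / 0.08326 = 0.546
risk difference = 0.04543 − 0.08326 = -0.03783 → -3.783 percentage points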